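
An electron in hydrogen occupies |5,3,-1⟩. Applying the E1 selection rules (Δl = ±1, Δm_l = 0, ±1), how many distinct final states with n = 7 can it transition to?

6

E1 requires Δl = ±1, so l_f ∈ {2, 4}; with 0 ≤ l_f ≤ n_f−1 = 6, the allowed l_f values are {2, 4}.
For l_f = 2: m_f ∈ {m_i−1, m_i, m_i+1} ∩ [−2, 2] = {-2, -1, 0} → 3 states.
For l_f = 4: m_f ∈ {m_i−1, m_i, m_i+1} ∩ [−4, 4] = {-2, -1, 0} → 3 states.
Total: 6.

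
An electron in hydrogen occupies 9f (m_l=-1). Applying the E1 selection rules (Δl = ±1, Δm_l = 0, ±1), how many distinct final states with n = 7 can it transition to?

E1 requires Δl = ±1, so l_f ∈ {2, 4}; with 0 ≤ l_f ≤ n_f−1 = 6, the allowed l_f values are {2, 4}.
For l_f = 2: m_f ∈ {m_i−1, m_i, m_i+1} ∩ [−2, 2] = {-2, -1, 0} → 3 states.
For l_f = 4: m_f ∈ {m_i−1, m_i, m_i+1} ∩ [−4, 4] = {-2, -1, 0} → 3 states.
Total: 6.

6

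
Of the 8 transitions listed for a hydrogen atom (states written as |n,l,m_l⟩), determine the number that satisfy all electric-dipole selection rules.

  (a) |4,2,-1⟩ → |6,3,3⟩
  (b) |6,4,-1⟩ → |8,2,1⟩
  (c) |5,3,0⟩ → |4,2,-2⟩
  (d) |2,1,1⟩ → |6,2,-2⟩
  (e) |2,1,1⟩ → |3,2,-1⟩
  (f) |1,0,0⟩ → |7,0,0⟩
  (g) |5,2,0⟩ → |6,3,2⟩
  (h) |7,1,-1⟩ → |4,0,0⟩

(a) forbidden — Δm_l = +4 (E1 requires Δm_l = 0, ±1)
(b) forbidden — Δl = -2 (E1 requires Δl = ±1); Δm_l = +2 (E1 requires Δm_l = 0, ±1)
(c) forbidden — Δm_l = -2 (E1 requires Δm_l = 0, ±1)
(d) forbidden — Δm_l = -3 (E1 requires Δm_l = 0, ±1)
(e) forbidden — Δm_l = -2 (E1 requires Δm_l = 0, ±1)
(f) forbidden — Δl = +0 (E1 requires Δl = ±1)
(g) forbidden — Δm_l = +2 (E1 requires Δm_l = 0, ±1)
(h) allowed
Total allowed: 1 of 8.

1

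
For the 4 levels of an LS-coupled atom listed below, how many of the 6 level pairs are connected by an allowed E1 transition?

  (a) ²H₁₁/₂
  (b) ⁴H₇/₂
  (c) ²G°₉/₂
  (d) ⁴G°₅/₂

2

(a)–(b): forbidden (parity, ΔS, ΔJ).
(a)–(c): allowed.
(a)–(d): forbidden (ΔS, ΔJ).
(b)–(c): forbidden (ΔS).
(b)–(d): allowed.
(c)–(d): forbidden (parity, ΔS, ΔJ).
Allowed pairs: 2 of 6.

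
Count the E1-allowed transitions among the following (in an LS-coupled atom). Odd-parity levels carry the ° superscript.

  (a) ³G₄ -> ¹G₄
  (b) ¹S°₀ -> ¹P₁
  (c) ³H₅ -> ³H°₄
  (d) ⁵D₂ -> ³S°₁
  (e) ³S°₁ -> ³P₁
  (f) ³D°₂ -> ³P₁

4

(a) forbidden (parity, ΔS fail)
(b) allowed
(c) allowed
(d) forbidden (ΔS, ΔL fail)
(e) allowed
(f) allowed
Total allowed: 4 of 6.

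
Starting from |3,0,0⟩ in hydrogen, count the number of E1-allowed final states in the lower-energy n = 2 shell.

E1 requires Δl = ±1, so l_f ∈ {-1, 1}; with 0 ≤ l_f ≤ n_f−1 = 1, the allowed l_f values are {1}.
For l_f = 1: m_f ∈ {m_i−1, m_i, m_i+1} ∩ [−1, 1] = {-1, 0, 1} → 3 states.
Total: 3.

3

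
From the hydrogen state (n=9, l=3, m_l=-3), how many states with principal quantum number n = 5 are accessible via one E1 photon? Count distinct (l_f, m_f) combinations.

4

E1 requires Δl = ±1, so l_f ∈ {2, 4}; with 0 ≤ l_f ≤ n_f−1 = 4, the allowed l_f values are {2, 4}.
For l_f = 2: m_f ∈ {m_i−1, m_i, m_i+1} ∩ [−2, 2] = {-2} → 1 state.
For l_f = 4: m_f ∈ {m_i−1, m_i, m_i+1} ∩ [−4, 4] = {-4, -3, -2} → 3 states.
Total: 4.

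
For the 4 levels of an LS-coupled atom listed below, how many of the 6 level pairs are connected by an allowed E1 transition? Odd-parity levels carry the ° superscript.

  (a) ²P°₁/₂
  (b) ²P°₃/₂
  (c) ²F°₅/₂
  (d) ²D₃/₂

(a)–(b): forbidden (parity).
(a)–(c): forbidden (parity, ΔL, ΔJ).
(a)–(d): allowed.
(b)–(c): forbidden (parity, ΔL).
(b)–(d): allowed.
(c)–(d): allowed.
Allowed pairs: 3 of 6.

3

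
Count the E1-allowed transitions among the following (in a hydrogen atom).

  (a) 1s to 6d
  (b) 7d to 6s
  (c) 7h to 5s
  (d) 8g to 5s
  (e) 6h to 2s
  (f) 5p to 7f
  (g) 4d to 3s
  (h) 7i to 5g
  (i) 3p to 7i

0

(a) forbidden — Δl = +2 (E1 requires Δl = ±1)
(b) forbidden — Δl = -2 (E1 requires Δl = ±1)
(c) forbidden — Δl = -5 (E1 requires Δl = ±1)
(d) forbidden — Δl = -4 (E1 requires Δl = ±1)
(e) forbidden — Δl = -5 (E1 requires Δl = ±1)
(f) forbidden — Δl = +2 (E1 requires Δl = ±1)
(g) forbidden — Δl = -2 (E1 requires Δl = ±1)
(h) forbidden — Δl = -2 (E1 requires Δl = ±1)
(i) forbidden — Δl = +5 (E1 requires Δl = ±1)
Total allowed: 0 of 9.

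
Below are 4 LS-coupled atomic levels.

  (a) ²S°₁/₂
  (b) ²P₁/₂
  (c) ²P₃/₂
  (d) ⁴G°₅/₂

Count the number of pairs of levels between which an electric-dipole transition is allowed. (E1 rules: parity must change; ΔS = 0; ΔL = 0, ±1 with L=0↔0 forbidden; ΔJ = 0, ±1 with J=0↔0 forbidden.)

2

(a)–(b): allowed.
(a)–(c): allowed.
(a)–(d): forbidden (parity, ΔS, ΔL, ΔJ).
(b)–(c): forbidden (parity).
(b)–(d): forbidden (ΔS, ΔL, ΔJ).
(c)–(d): forbidden (ΔS, ΔL).
Allowed pairs: 2 of 6.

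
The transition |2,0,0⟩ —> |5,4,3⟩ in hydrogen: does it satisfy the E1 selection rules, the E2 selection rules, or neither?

neither

Δl = 4 − 0 = +4; l_i + l_f = 4.
Δm_l = +3.
E1 (Δl = ±1, |Δm_l| ≤ 1): not satisfied.
E2 (Δl = 0,±2, l_i+l_f ≥ 2, |Δm_l| ≤ 2): not satisfied.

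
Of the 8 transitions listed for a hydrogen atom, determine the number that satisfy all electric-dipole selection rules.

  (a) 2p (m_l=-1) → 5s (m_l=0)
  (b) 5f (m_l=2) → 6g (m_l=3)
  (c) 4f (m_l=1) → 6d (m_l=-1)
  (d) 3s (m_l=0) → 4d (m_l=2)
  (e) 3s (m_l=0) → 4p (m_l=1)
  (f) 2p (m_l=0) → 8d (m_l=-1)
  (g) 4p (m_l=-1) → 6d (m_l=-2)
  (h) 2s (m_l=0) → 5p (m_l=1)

6

(a) allowed
(b) allowed
(c) forbidden — Δm_l = -2 (E1 requires Δm_l = 0, ±1)
(d) forbidden — Δl = +2 (E1 requires Δl = ±1); Δm_l = +2 (E1 requires Δm_l = 0, ±1)
(e) allowed
(f) allowed
(g) allowed
(h) allowed
Total allowed: 6 of 8.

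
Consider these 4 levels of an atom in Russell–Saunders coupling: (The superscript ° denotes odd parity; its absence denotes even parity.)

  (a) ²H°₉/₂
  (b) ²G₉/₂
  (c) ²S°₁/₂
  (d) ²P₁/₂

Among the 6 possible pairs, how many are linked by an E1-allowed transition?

2

(a)–(b): allowed.
(a)–(c): forbidden (parity, ΔL, ΔJ).
(a)–(d): forbidden (ΔL, ΔJ).
(b)–(c): forbidden (ΔL, ΔJ).
(b)–(d): forbidden (parity, ΔL, ΔJ).
(c)–(d): allowed.
Allowed pairs: 2 of 6.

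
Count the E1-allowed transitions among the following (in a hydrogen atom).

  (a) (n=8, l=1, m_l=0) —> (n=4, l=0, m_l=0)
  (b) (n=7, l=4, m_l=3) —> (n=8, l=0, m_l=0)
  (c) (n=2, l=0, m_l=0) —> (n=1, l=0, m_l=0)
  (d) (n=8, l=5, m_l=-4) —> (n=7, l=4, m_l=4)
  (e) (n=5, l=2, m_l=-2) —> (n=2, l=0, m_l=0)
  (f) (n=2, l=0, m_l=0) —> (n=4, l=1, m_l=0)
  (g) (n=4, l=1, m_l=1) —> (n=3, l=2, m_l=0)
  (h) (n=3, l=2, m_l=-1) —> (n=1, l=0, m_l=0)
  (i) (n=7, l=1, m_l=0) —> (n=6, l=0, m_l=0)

(a) allowed
(b) forbidden — Δl = -4 (E1 requires Δl = ±1); Δm_l = -3 (E1 requires Δm_l = 0, ±1)
(c) forbidden — Δl = +0 (E1 requires Δl = ±1)
(d) forbidden — Δm_l = +8 (E1 requires Δm_l = 0, ±1)
(e) forbidden — Δl = -2 (E1 requires Δl = ±1); Δm_l = +2 (E1 requires Δm_l = 0, ±1)
(f) allowed
(g) allowed
(h) forbidden — Δl = -2 (E1 requires Δl = ±1)
(i) allowed
Total allowed: 4 of 9.

4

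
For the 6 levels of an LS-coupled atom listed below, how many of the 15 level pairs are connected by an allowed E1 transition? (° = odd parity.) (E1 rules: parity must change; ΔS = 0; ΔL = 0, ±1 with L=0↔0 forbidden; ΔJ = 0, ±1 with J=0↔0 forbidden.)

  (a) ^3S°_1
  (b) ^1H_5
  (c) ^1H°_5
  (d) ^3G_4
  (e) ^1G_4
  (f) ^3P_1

3

(a)–(b): forbidden (ΔS, ΔL, ΔJ).
(a)–(c): forbidden (parity, ΔS, ΔL, ΔJ).
(a)–(d): forbidden (ΔL, ΔJ).
(a)–(e): forbidden (ΔS, ΔL, ΔJ).
(a)–(f): allowed.
(b)–(c): allowed.
(b)–(d): forbidden (parity, ΔS).
(b)–(e): forbidden (parity).
(b)–(f): forbidden (parity, ΔS, ΔL, ΔJ).
(c)–(d): forbidden (ΔS).
(c)–(e): allowed.
(c)–(f): forbidden (ΔS, ΔL, ΔJ).
(d)–(e): forbidden (parity, ΔS).
(d)–(f): forbidden (parity, ΔL, ΔJ).
(e)–(f): forbidden (parity, ΔS, ΔL, ΔJ).
Allowed pairs: 3 of 15.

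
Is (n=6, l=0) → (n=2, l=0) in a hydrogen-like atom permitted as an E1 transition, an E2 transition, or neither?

Δl = 0 − 0 = +0; l_i + l_f = 0.
E1 (Δl = ±1): not satisfied.
E2 (Δl = 0,±2, l_i+l_f ≥ 2): not satisfied.

neither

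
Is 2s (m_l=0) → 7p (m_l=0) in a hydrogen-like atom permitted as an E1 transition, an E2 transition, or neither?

Δl = 1 − 0 = +1; l_i + l_f = 1.
Δm_l = +0.
E1 (Δl = ±1, |Δm_l| ≤ 1): satisfied.
E2 (Δl = 0,±2, l_i+l_f ≥ 2, |Δm_l| ≤ 2): not satisfied.

E1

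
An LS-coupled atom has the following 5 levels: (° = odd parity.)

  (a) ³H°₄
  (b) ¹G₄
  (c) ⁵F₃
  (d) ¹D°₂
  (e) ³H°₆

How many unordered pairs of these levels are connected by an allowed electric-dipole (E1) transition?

0

(a)–(b): forbidden (ΔS).
(a)–(c): forbidden (ΔS, ΔL).
(a)–(d): forbidden (parity, ΔS, ΔL, ΔJ).
(a)–(e): forbidden (parity, ΔJ).
(b)–(c): forbidden (parity, ΔS).
(b)–(d): forbidden (ΔL, ΔJ).
(b)–(e): forbidden (ΔS, ΔJ).
(c)–(d): forbidden (ΔS).
(c)–(e): forbidden (ΔS, ΔL, ΔJ).
(d)–(e): forbidden (parity, ΔS, ΔL, ΔJ).
Allowed pairs: 0 of 10.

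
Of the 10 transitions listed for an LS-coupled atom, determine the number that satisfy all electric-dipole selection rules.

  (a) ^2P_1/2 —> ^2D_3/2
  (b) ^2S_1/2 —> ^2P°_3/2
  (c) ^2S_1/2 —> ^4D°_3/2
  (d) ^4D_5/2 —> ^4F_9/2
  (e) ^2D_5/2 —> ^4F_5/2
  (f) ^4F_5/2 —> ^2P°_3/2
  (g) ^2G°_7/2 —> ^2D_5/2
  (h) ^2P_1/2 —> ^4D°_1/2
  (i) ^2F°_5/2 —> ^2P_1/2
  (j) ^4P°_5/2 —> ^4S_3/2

(a) forbidden (parity fails)
(b) allowed
(c) forbidden (ΔS, ΔL fail)
(d) forbidden (parity, ΔJ fail)
(e) forbidden (parity, ΔS fail)
(f) forbidden (ΔS, ΔL fail)
(g) forbidden (ΔL fails)
(h) forbidden (ΔS fails)
(i) forbidden (ΔL, ΔJ fail)
(j) allowed
Total allowed: 2 of 10.

2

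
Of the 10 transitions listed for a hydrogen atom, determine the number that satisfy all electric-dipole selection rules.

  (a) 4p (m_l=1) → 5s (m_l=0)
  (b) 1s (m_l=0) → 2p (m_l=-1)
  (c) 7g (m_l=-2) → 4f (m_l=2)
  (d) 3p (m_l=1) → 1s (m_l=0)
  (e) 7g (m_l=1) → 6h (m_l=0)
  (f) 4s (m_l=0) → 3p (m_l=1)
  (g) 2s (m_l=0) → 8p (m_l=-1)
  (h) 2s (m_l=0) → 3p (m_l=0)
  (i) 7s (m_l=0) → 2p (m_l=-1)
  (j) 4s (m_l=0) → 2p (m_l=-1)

9

(a) allowed
(b) allowed
(c) forbidden — Δm_l = +4 (E1 requires Δm_l = 0, ±1)
(d) allowed
(e) allowed
(f) allowed
(g) allowed
(h) allowed
(i) allowed
(j) allowed
Total allowed: 9 of 10.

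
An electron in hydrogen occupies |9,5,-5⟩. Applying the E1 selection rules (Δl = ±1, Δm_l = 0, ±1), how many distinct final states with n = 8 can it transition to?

4

E1 requires Δl = ±1, so l_f ∈ {4, 6}; with 0 ≤ l_f ≤ n_f−1 = 7, the allowed l_f values are {4, 6}.
For l_f = 4: m_f ∈ {m_i−1, m_i, m_i+1} ∩ [−4, 4] = {-4} → 1 state.
For l_f = 6: m_f ∈ {m_i−1, m_i, m_i+1} ∩ [−6, 6] = {-6, -5, -4} → 3 states.
Total: 4.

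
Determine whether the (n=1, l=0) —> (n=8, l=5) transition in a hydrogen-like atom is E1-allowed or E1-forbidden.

Initial l = 0, final l = 5, so Δl = +5. E1 requires Δl = ±1: ✗.
The transition is electric-dipole forbidden.

forbidden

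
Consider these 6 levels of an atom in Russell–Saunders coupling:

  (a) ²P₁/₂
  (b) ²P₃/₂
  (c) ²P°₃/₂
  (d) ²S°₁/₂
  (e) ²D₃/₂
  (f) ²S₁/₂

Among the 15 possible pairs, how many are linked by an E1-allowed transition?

(a)–(b): forbidden (parity).
(a)–(c): allowed.
(a)–(d): allowed.
(a)–(e): forbidden (parity).
(a)–(f): forbidden (parity).
(b)–(c): allowed.
(b)–(d): allowed.
(b)–(e): forbidden (parity).
(b)–(f): forbidden (parity).
(c)–(d): forbidden (parity).
(c)–(e): allowed.
(c)–(f): allowed.
(d)–(e): forbidden (ΔL).
(d)–(f): forbidden (ΔL).
(e)–(f): forbidden (parity, ΔL).
Allowed pairs: 6 of 15.

6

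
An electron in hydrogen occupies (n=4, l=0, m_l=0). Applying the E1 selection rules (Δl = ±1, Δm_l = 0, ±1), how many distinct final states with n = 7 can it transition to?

3

E1 requires Δl = ±1, so l_f ∈ {-1, 1}; with 0 ≤ l_f ≤ n_f−1 = 6, the allowed l_f values are {1}.
For l_f = 1: m_f ∈ {m_i−1, m_i, m_i+1} ∩ [−1, 1] = {-1, 0, 1} → 3 states.
Total: 3.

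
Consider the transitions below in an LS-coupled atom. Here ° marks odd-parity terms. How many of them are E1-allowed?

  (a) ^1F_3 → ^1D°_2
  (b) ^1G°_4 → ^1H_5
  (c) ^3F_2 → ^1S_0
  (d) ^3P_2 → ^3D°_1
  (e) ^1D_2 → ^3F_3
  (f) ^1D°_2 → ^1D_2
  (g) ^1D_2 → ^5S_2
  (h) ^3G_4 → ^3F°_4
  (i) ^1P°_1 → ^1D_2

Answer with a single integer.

6

(a) allowed
(b) allowed
(c) forbidden (parity, ΔS, ΔL, ΔJ fail)
(d) allowed
(e) forbidden (parity, ΔS fail)
(f) allowed
(g) forbidden (parity, ΔS, ΔL fail)
(h) allowed
(i) allowed
Total allowed: 6 of 9.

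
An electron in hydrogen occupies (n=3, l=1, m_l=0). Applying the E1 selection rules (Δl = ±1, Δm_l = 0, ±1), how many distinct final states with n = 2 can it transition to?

1

E1 requires Δl = ±1, so l_f ∈ {0, 2}; with 0 ≤ l_f ≤ n_f−1 = 1, the allowed l_f values are {0}.
For l_f = 0: m_f ∈ {m_i−1, m_i, m_i+1} ∩ [−0, 0] = {0} → 1 state.
Total: 1.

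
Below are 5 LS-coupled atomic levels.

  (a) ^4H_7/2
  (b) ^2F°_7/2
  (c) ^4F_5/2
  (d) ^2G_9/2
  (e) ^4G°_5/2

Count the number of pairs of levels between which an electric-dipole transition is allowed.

(a)–(b): forbidden (ΔS, ΔL).
(a)–(c): forbidden (parity, ΔL).
(a)–(d): forbidden (parity, ΔS).
(a)–(e): allowed.
(b)–(c): forbidden (ΔS).
(b)–(d): allowed.
(b)–(e): forbidden (parity, ΔS).
(c)–(d): forbidden (parity, ΔS, ΔJ).
(c)–(e): allowed.
(d)–(e): forbidden (ΔS, ΔJ).
Allowed pairs: 3 of 10.

3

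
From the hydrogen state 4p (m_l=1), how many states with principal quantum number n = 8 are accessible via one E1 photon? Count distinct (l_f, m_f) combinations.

4

E1 requires Δl = ±1, so l_f ∈ {0, 2}; with 0 ≤ l_f ≤ n_f−1 = 7, the allowed l_f values are {0, 2}.
For l_f = 0: m_f ∈ {m_i−1, m_i, m_i+1} ∩ [−0, 0] = {0} → 1 state.
For l_f = 2: m_f ∈ {m_i−1, m_i, m_i+1} ∩ [−2, 2] = {0, 1, 2} → 3 states.
Total: 4.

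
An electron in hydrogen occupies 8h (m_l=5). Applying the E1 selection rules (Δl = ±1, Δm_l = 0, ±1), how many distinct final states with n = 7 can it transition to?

E1 requires Δl = ±1, so l_f ∈ {4, 6}; with 0 ≤ l_f ≤ n_f−1 = 6, the allowed l_f values are {4, 6}.
For l_f = 4: m_f ∈ {m_i−1, m_i, m_i+1} ∩ [−4, 4] = {4} → 1 state.
For l_f = 6: m_f ∈ {m_i−1, m_i, m_i+1} ∩ [−6, 6] = {4, 5, 6} → 3 states.
Total: 4.

4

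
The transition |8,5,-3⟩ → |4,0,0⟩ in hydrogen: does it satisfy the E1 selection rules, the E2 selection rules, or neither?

Δl = 0 − 5 = -5; l_i + l_f = 5.
Δm_l = +3.
E1 (Δl = ±1, |Δm_l| ≤ 1): not satisfied.
E2 (Δl = 0,±2, l_i+l_f ≥ 2, |Δm_l| ≤ 2): not satisfied.

neither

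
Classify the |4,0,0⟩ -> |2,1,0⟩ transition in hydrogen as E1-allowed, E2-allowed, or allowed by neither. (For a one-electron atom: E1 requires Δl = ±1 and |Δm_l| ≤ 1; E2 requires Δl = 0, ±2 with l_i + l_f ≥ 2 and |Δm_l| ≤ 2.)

Δl = 1 − 0 = +1; l_i + l_f = 1.
Δm_l = +0.
E1 (Δl = ±1, |Δm_l| ≤ 1): satisfied.
E2 (Δl = 0,±2, l_i+l_f ≥ 2, |Δm_l| ≤ 2): not satisfied.

E1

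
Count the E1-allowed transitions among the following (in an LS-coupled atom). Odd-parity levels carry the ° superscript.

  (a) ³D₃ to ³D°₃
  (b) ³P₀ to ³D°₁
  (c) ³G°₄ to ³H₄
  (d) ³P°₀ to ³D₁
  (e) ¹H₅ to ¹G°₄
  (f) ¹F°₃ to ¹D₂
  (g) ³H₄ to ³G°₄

7

(a) allowed
(b) allowed
(c) allowed
(d) allowed
(e) allowed
(f) allowed
(g) allowed
Total allowed: 7 of 7.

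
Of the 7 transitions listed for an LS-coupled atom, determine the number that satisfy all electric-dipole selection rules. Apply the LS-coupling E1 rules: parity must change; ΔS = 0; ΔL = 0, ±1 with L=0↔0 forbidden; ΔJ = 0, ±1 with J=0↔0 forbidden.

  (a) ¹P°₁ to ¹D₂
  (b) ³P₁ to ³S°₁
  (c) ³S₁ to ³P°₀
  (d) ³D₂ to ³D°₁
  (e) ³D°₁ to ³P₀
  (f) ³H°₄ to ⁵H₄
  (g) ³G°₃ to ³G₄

(a) allowed
(b) allowed
(c) allowed
(d) allowed
(e) allowed
(f) forbidden (ΔS fails)
(g) allowed
Total allowed: 6 of 7.

6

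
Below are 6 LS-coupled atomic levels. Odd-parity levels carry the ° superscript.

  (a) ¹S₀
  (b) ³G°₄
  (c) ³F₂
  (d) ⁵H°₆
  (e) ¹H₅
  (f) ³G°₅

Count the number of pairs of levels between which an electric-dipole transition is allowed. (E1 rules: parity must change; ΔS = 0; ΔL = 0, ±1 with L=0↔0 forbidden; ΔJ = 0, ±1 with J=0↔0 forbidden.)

0

(a)–(b): forbidden (ΔS, ΔL, ΔJ).
(a)–(c): forbidden (parity, ΔS, ΔL, ΔJ).
(a)–(d): forbidden (ΔS, ΔL, ΔJ).
(a)–(e): forbidden (parity, ΔL, ΔJ).
(a)–(f): forbidden (ΔS, ΔL, ΔJ).
(b)–(c): forbidden (ΔJ).
(b)–(d): forbidden (parity, ΔS, ΔJ).
(b)–(e): forbidden (ΔS).
(b)–(f): forbidden (parity).
(c)–(d): forbidden (ΔS, ΔL, ΔJ).
(c)–(e): forbidden (parity, ΔS, ΔL, ΔJ).
(c)–(f): forbidden (ΔJ).
(d)–(e): forbidden (ΔS).
(d)–(f): forbidden (parity, ΔS).
(e)–(f): forbidden (ΔS).
Allowed pairs: 0 of 15.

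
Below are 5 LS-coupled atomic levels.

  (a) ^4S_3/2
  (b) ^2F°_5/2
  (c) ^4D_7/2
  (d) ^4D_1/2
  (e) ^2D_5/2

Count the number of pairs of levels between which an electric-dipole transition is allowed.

1

(a)–(b): forbidden (ΔS, ΔL).
(a)–(c): forbidden (parity, ΔL, ΔJ).
(a)–(d): forbidden (parity, ΔL).
(a)–(e): forbidden (parity, ΔS, ΔL).
(b)–(c): forbidden (ΔS).
(b)–(d): forbidden (ΔS, ΔJ).
(b)–(e): allowed.
(c)–(d): forbidden (parity, ΔJ).
(c)–(e): forbidden (parity, ΔS).
(d)–(e): forbidden (parity, ΔS, ΔJ).
Allowed pairs: 1 of 10.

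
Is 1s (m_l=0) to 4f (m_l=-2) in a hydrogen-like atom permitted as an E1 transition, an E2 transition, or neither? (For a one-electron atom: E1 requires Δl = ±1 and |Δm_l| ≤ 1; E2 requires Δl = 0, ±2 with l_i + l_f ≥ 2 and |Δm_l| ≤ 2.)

neither

Δl = 3 − 0 = +3; l_i + l_f = 3.
Δm_l = -2.
E1 (Δl = ±1, |Δm_l| ≤ 1): not satisfied.
E2 (Δl = 0,±2, l_i+l_f ≥ 2, |Δm_l| ≤ 2): not satisfied.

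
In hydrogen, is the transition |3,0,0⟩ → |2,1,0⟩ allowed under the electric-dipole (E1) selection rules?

Initial l = 0, final l = 1, so Δl = +1. E1 requires Δl = ±1: passes.
Δm_l = 0 − (0) = +0. E1 requires Δm_l = 0, ±1: passes.
All E1 selection rules are satisfied.

allowed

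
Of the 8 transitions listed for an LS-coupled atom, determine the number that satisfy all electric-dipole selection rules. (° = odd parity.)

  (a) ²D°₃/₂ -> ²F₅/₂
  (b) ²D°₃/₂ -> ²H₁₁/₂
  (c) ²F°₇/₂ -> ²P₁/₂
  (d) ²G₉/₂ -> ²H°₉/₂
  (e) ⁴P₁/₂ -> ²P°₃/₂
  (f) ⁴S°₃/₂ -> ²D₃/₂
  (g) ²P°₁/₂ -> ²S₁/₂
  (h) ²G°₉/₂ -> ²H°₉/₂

3

(a) allowed
(b) forbidden (ΔL, ΔJ fail)
(c) forbidden (ΔL, ΔJ fail)
(d) allowed
(e) forbidden (ΔS fails)
(f) forbidden (ΔS, ΔL fail)
(g) allowed
(h) forbidden (parity fails)
Total allowed: 3 of 8.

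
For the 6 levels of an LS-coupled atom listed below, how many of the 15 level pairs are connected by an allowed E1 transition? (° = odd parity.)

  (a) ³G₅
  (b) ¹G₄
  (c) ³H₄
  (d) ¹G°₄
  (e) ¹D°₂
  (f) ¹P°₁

(a)–(b): forbidden (parity, ΔS).
(a)–(c): forbidden (parity).
(a)–(d): forbidden (ΔS).
(a)–(e): forbidden (ΔS, ΔL, ΔJ).
(a)–(f): forbidden (ΔS, ΔL, ΔJ).
(b)–(c): forbidden (parity, ΔS).
(b)–(d): allowed.
(b)–(e): forbidden (ΔL, ΔJ).
(b)–(f): forbidden (ΔL, ΔJ).
(c)–(d): forbidden (ΔS).
(c)–(e): forbidden (ΔS, ΔL, ΔJ).
(c)–(f): forbidden (ΔS, ΔL, ΔJ).
(d)–(e): forbidden (parity, ΔL, ΔJ).
(d)–(f): forbidden (parity, ΔL, ΔJ).
(e)–(f): forbidden (parity).
Allowed pairs: 1 of 15.

1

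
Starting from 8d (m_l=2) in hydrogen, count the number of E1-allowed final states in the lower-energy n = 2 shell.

1

E1 requires Δl = ±1, so l_f ∈ {1, 3}; with 0 ≤ l_f ≤ n_f−1 = 1, the allowed l_f values are {1}.
For l_f = 1: m_f ∈ {m_i−1, m_i, m_i+1} ∩ [−1, 1] = {1} → 1 state.
Total: 1.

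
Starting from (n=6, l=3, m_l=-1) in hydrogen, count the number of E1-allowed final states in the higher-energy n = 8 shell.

E1 requires Δl = ±1, so l_f ∈ {2, 4}; with 0 ≤ l_f ≤ n_f−1 = 7, the allowed l_f values are {2, 4}.
For l_f = 2: m_f ∈ {m_i−1, m_i, m_i+1} ∩ [−2, 2] = {-2, -1, 0} → 3 states.
For l_f = 4: m_f ∈ {m_i−1, m_i, m_i+1} ∩ [−4, 4] = {-2, -1, 0} → 3 states.
Total: 6.

6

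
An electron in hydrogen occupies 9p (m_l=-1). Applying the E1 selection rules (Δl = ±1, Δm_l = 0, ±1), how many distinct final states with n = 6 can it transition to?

4

E1 requires Δl = ±1, so l_f ∈ {0, 2}; with 0 ≤ l_f ≤ n_f−1 = 5, the allowed l_f values are {0, 2}.
For l_f = 0: m_f ∈ {m_i−1, m_i, m_i+1} ∩ [−0, 0] = {0} → 1 state.
For l_f = 2: m_f ∈ {m_i−1, m_i, m_i+1} ∩ [−2, 2] = {-2, -1, 0} → 3 states.
Total: 4.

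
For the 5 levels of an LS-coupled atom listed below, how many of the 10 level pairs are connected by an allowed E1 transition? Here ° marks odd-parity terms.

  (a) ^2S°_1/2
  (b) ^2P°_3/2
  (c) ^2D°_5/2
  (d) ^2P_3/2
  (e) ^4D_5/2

(a)–(b): forbidden (parity).
(a)–(c): forbidden (parity, ΔL, ΔJ).
(a)–(d): allowed.
(a)–(e): forbidden (ΔS, ΔL, ΔJ).
(b)–(c): forbidden (parity).
(b)–(d): allowed.
(b)–(e): forbidden (ΔS).
(c)–(d): allowed.
(c)–(e): forbidden (ΔS).
(d)–(e): forbidden (parity, ΔS).
Allowed pairs: 3 of 10.

3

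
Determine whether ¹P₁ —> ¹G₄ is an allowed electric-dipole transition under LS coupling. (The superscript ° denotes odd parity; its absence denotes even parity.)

forbidden

ΔS = 0: S: 0 → 0 — satisfied.
ΔJ = 0, ±1 (not J=0↔0): J: 1 → 4, ΔJ = +3 — violated.
ΔL = 0, ±1 (not L=0↔0): L: 1 → 4, ΔL = +3 — violated.
Parity must change: even → even — violated.
Rule(s) violated: parity, ΔL, ΔJ.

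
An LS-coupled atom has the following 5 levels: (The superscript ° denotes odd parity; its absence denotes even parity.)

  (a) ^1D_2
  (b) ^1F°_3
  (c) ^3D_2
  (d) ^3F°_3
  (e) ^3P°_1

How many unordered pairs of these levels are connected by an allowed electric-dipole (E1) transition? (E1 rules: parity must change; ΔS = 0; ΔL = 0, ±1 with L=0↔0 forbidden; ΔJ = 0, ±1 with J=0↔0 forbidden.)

3

(a)–(b): allowed.
(a)–(c): forbidden (parity, ΔS).
(a)–(d): forbidden (ΔS).
(a)–(e): forbidden (ΔS).
(b)–(c): forbidden (ΔS).
(b)–(d): forbidden (parity, ΔS).
(b)–(e): forbidden (parity, ΔS, ΔL, ΔJ).
(c)–(d): allowed.
(c)–(e): allowed.
(d)–(e): forbidden (parity, ΔL, ΔJ).
Allowed pairs: 3 of 10.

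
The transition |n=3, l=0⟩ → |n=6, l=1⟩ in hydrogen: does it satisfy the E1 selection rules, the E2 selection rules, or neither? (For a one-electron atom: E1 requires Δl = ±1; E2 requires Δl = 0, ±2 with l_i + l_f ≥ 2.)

E1

Δl = 1 − 0 = +1; l_i + l_f = 1.
E1 (Δl = ±1): satisfied.
E2 (Δl = 0,±2, l_i+l_f ≥ 2): not satisfied.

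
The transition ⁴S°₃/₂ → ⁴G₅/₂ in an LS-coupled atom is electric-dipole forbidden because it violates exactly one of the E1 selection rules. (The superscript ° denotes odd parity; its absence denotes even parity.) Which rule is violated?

Reading off the term symbols: S 3/2→3/2, L 0→4, J 3/2→5/2, parity odd→even.
Parity must change: odd → even — ok.
ΔS = 0: S: 3/2 → 3/2 — ok.
ΔL = 0, ±1 (not L=0↔0): L: 0 → 4, ΔL = +4 — fails.
ΔJ = 0, ±1 (not J=0↔0): J: 3/2 → 5/2, ΔJ = +1 — ok.

the ΔL = 0, ±1 rule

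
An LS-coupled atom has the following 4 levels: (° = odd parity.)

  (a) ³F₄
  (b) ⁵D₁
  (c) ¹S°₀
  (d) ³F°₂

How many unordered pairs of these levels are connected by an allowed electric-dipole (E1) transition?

(a)–(b): forbidden (parity, ΔS, ΔJ).
(a)–(c): forbidden (ΔS, ΔL, ΔJ).
(a)–(d): forbidden (ΔJ).
(b)–(c): forbidden (ΔS, ΔL).
(b)–(d): forbidden (ΔS).
(c)–(d): forbidden (parity, ΔS, ΔL, ΔJ).
Allowed pairs: 0 of 6.

0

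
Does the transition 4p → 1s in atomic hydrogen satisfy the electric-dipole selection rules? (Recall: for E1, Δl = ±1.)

l: 1 → 0 (Δl = -1). Δl = ±1 ok.
All E1 selection rules are satisfied.

allowed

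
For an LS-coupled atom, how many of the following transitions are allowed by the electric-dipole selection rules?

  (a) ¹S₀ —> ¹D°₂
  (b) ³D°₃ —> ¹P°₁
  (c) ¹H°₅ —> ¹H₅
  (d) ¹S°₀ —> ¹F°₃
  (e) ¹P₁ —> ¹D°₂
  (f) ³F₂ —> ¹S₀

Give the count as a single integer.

(a) forbidden (ΔL, ΔJ fail)
(b) forbidden (parity, ΔS, ΔJ fail)
(c) allowed
(d) forbidden (parity, ΔL, ΔJ fail)
(e) allowed
(f) forbidden (parity, ΔS, ΔL, ΔJ fail)
Total allowed: 2 of 6.

2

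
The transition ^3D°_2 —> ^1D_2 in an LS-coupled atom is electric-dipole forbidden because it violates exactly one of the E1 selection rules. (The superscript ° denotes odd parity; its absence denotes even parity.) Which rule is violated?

the ΔS = 0 rule

ΔS = 0: S: 1 → 0 — ✗.
ΔJ = 0, ±1 (not J=0↔0): J: 2 → 2, ΔJ = +0 — ✓.
Parity must change: odd → even — ✓.
ΔL = 0, ±1 (not L=0↔0): L: 2 → 2, ΔL = +0 — ✓.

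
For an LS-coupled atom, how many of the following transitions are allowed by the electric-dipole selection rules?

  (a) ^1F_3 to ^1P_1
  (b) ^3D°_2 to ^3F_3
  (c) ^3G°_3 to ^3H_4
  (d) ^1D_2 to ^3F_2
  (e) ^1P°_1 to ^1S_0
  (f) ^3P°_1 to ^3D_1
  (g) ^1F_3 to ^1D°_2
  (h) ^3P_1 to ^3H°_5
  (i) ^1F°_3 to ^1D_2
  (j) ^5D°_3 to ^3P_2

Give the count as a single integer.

6

(a) forbidden (parity, ΔL, ΔJ fail)
(b) allowed
(c) allowed
(d) forbidden (parity, ΔS fail)
(e) allowed
(f) allowed
(g) allowed
(h) forbidden (ΔL, ΔJ fail)
(i) allowed
(j) forbidden (ΔS fails)
Total allowed: 6 of 10.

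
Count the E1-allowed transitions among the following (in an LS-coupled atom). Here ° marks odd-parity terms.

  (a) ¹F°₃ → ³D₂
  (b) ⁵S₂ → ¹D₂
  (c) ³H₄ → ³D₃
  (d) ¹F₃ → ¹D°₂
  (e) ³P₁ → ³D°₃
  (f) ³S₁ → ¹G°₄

(a) forbidden (ΔS fails)
(b) forbidden (parity, ΔS, ΔL fail)
(c) forbidden (parity, ΔL fail)
(d) allowed
(e) forbidden (ΔJ fails)
(f) forbidden (ΔS, ΔL, ΔJ fail)
Total allowed: 1 of 6.

1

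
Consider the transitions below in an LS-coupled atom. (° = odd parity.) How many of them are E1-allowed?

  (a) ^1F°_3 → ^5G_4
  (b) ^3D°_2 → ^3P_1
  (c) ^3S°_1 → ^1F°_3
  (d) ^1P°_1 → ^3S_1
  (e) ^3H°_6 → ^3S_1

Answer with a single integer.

1

(a) forbidden (ΔS fails)
(b) allowed
(c) forbidden (parity, ΔS, ΔL, ΔJ fail)
(d) forbidden (ΔS fails)
(e) forbidden (ΔL, ΔJ fail)
Total allowed: 1 of 5.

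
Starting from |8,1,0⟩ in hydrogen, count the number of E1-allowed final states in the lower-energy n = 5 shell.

4

E1 requires Δl = ±1, so l_f ∈ {0, 2}; with 0 ≤ l_f ≤ n_f−1 = 4, the allowed l_f values are {0, 2}.
For l_f = 0: m_f ∈ {m_i−1, m_i, m_i+1} ∩ [−0, 0] = {0} → 1 state.
For l_f = 2: m_f ∈ {m_i−1, m_i, m_i+1} ∩ [−2, 2] = {-1, 0, 1} → 3 states.
Total: 4.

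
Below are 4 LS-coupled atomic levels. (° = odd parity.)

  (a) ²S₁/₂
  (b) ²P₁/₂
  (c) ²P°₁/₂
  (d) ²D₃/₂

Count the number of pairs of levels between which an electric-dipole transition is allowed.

(a)–(b): forbidden (parity).
(a)–(c): allowed.
(a)–(d): forbidden (parity, ΔL).
(b)–(c): allowed.
(b)–(d): forbidden (parity).
(c)–(d): allowed.
Allowed pairs: 3 of 6.

3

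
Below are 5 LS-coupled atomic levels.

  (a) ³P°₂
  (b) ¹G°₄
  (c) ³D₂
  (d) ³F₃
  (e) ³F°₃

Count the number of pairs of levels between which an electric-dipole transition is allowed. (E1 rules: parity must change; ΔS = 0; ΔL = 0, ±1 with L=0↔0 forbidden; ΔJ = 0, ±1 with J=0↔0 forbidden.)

(a)–(b): forbidden (parity, ΔS, ΔL, ΔJ).
(a)–(c): allowed.
(a)–(d): forbidden (ΔL).
(a)–(e): forbidden (parity, ΔL).
(b)–(c): forbidden (ΔS, ΔL, ΔJ).
(b)–(d): forbidden (ΔS).
(b)–(e): forbidden (parity, ΔS).
(c)–(d): forbidden (parity).
(c)–(e): allowed.
(d)–(e): allowed.
Allowed pairs: 3 of 10.

3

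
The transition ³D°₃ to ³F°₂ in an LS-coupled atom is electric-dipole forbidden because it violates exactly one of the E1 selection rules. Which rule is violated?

parity

Initial level: S=1, L=2, J=3, parity odd. Final level: S=1, L=3, J=2, parity odd.
ΔS = 0: S: 1 → 1 — satisfied.
ΔJ = 0, ±1 (not J=0↔0): J: 3 → 2, ΔJ = -1 — satisfied.
Parity must change: odd → odd — violated.
ΔL = 0, ±1 (not L=0↔0): L: 2 → 3, ΔL = +1 — satisfied.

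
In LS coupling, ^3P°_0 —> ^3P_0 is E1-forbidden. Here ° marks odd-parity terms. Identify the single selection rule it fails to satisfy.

the J=0 ↔ J=0 exclusion

Parity must change: odd → even — satisfied.
ΔS = 0: S: 1 → 1 — satisfied.
ΔL = 0, ±1 (not L=0↔0): L: 1 → 1, ΔL = +0 — satisfied.
ΔJ = 0, ±1 (not J=0↔0): J: 0 → 0, ΔJ = +0 — violated.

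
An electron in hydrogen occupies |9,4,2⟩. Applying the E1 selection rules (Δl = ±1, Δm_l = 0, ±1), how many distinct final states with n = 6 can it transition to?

E1 requires Δl = ±1, so l_f ∈ {3, 5}; with 0 ≤ l_f ≤ n_f−1 = 5, the allowed l_f values are {3, 5}.
For l_f = 3: m_f ∈ {m_i−1, m_i, m_i+1} ∩ [−3, 3] = {1, 2, 3} → 3 states.
For l_f = 5: m_f ∈ {m_i−1, m_i, m_i+1} ∩ [−5, 5] = {1, 2, 3} → 3 states.
Total: 6.

6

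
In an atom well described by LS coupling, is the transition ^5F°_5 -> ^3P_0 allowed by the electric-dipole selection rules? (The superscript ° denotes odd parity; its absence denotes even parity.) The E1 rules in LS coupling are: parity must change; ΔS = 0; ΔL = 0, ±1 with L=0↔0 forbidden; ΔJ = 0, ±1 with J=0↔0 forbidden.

Initial level: S=2, L=3, J=5, parity odd. Final level: S=1, L=1, J=0, parity even.
Parity must change: odd → even — ok.
ΔS = 0: S: 2 → 1 — fails.
ΔL = 0, ±1 (not L=0↔0): L: 3 → 1, ΔL = -2 — fails.
ΔJ = 0, ±1 (not J=0↔0): J: 5 → 0, ΔJ = -5 — fails.
Rule(s) violated: ΔS, ΔL, ΔJ.

forbidden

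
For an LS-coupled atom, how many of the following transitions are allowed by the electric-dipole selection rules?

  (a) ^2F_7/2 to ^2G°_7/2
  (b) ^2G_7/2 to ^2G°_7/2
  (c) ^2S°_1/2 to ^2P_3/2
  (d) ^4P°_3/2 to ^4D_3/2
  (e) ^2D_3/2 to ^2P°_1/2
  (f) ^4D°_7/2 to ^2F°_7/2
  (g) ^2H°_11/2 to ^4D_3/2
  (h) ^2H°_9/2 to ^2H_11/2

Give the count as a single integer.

6

(a) allowed
(b) allowed
(c) allowed
(d) allowed
(e) allowed
(f) forbidden (parity, ΔS fail)
(g) forbidden (ΔS, ΔL, ΔJ fail)
(h) allowed
Total allowed: 6 of 8.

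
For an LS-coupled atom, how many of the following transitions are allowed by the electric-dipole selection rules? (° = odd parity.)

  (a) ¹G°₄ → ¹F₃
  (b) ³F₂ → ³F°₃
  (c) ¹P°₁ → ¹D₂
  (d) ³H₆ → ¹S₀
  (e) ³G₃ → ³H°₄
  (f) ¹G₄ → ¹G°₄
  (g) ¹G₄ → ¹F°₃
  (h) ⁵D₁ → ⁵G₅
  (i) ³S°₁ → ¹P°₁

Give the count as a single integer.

6

(a) allowed
(b) allowed
(c) allowed
(d) forbidden (parity, ΔS, ΔL, ΔJ fail)
(e) allowed
(f) allowed
(g) allowed
(h) forbidden (parity, ΔL, ΔJ fail)
(i) forbidden (parity, ΔS fail)
Total allowed: 6 of 9.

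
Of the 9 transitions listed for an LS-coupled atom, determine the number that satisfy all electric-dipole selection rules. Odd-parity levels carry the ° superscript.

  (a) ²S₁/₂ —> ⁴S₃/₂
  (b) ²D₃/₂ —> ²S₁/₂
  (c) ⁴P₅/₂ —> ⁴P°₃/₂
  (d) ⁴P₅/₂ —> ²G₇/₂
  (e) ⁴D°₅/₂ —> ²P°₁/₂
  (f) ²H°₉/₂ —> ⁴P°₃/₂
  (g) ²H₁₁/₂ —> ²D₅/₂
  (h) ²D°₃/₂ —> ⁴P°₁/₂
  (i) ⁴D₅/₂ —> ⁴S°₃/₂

1

(a) forbidden (parity, ΔS, ΔL fail)
(b) forbidden (parity, ΔL fail)
(c) allowed
(d) forbidden (parity, ΔS, ΔL fail)
(e) forbidden (parity, ΔS, ΔJ fail)
(f) forbidden (parity, ΔS, ΔL, ΔJ fail)
(g) forbidden (parity, ΔL, ΔJ fail)
(h) forbidden (parity, ΔS fail)
(i) forbidden (ΔL fails)
Total allowed: 1 of 9.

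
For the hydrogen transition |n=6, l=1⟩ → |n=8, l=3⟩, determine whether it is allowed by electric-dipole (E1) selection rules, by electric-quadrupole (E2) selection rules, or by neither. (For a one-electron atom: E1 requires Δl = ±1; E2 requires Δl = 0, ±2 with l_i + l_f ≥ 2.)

E2

Δl = 3 − 1 = +2; l_i + l_f = 4.
E1 (Δl = ±1): not satisfied.
E2 (Δl = 0,±2, l_i+l_f ≥ 2): satisfied.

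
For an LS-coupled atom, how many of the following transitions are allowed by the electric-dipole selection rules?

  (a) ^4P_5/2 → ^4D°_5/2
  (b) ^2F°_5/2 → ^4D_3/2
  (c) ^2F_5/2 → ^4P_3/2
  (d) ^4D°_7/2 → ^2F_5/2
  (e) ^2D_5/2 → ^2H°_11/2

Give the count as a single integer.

(a) allowed
(b) forbidden (ΔS fails)
(c) forbidden (parity, ΔS, ΔL fail)
(d) forbidden (ΔS fails)
(e) forbidden (ΔL, ΔJ fail)
Total allowed: 1 of 5.

1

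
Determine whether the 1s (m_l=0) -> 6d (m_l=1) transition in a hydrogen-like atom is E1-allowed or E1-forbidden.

Initial l = 0, final l = 2, so Δl = +2. E1 requires Δl = ±1: fails.
Δm_l = 1 − (0) = +1. E1 requires Δm_l = 0, ±1: ok.
The transition is electric-dipole forbidden.

forbidden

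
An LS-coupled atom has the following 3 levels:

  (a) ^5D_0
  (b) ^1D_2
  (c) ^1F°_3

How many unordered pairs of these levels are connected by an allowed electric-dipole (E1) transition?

(a)–(b): forbidden (parity, ΔS, ΔJ).
(a)–(c): forbidden (ΔS, ΔJ).
(b)–(c): allowed.
Allowed pairs: 1 of 3.

1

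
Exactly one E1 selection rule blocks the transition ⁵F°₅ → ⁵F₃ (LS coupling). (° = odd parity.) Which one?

the ΔJ = 0, ±1 rule

Reading off the term symbols: S 2→2, L 3→3, J 5→3, parity odd→even.
Parity must change: odd → even — ok.
ΔS = 0: S: 2 → 2 — ok.
ΔL = 0, ±1 (not L=0↔0): L: 3 → 3, ΔL = +0 — ok.
ΔJ = 0, ±1 (not J=0↔0): J: 5 → 3, ΔJ = -2 — fails.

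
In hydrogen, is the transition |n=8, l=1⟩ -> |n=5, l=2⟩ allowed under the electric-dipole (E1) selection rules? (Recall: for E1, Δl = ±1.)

l: 1 → 2 (Δl = +1). Δl = ±1 ok.
All E1 selection rules are satisfied.

allowed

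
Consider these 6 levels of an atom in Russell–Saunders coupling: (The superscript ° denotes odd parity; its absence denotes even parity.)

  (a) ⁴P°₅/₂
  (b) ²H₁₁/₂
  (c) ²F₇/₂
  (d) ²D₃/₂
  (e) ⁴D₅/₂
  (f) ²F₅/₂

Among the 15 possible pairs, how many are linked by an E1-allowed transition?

1

(a)–(b): forbidden (ΔS, ΔL, ΔJ).
(a)–(c): forbidden (ΔS, ΔL).
(a)–(d): forbidden (ΔS).
(a)–(e): allowed.
(a)–(f): forbidden (ΔS, ΔL).
(b)–(c): forbidden (parity, ΔL, ΔJ).
(b)–(d): forbidden (parity, ΔL, ΔJ).
(b)–(e): forbidden (parity, ΔS, ΔL, ΔJ).
(b)–(f): forbidden (parity, ΔL, ΔJ).
(c)–(d): forbidden (parity, ΔJ).
(c)–(e): forbidden (parity, ΔS).
(c)–(f): forbidden (parity).
(d)–(e): forbidden (parity, ΔS).
(d)–(f): forbidden (parity).
(e)–(f): forbidden (parity, ΔS).
Allowed pairs: 1 of 15.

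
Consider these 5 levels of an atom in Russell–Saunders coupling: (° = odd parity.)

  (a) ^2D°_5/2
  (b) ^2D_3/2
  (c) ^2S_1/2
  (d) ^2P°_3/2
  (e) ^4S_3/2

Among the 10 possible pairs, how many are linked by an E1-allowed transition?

3

(a)–(b): allowed.
(a)–(c): forbidden (ΔL, ΔJ).
(a)–(d): forbidden (parity).
(a)–(e): forbidden (ΔS, ΔL).
(b)–(c): forbidden (parity, ΔL).
(b)–(d): allowed.
(b)–(e): forbidden (parity, ΔS, ΔL).
(c)–(d): allowed.
(c)–(e): forbidden (parity, ΔS, ΔL).
(d)–(e): forbidden (ΔS).
Allowed pairs: 3 of 10.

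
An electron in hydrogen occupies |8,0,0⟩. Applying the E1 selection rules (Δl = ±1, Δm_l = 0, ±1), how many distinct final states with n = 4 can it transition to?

3

E1 requires Δl = ±1, so l_f ∈ {-1, 1}; with 0 ≤ l_f ≤ n_f−1 = 3, the allowed l_f values are {1}.
For l_f = 1: m_f ∈ {m_i−1, m_i, m_i+1} ∩ [−1, 1] = {-1, 0, 1} → 3 states.
Total: 3.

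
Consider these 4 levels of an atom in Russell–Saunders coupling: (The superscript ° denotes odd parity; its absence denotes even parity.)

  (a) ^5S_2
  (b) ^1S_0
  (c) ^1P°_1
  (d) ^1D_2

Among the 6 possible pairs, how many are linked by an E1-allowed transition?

2

(a)–(b): forbidden (parity, ΔS, ΔL, ΔJ).
(a)–(c): forbidden (ΔS).
(a)–(d): forbidden (parity, ΔS, ΔL).
(b)–(c): allowed.
(b)–(d): forbidden (parity, ΔL, ΔJ).
(c)–(d): allowed.
Allowed pairs: 2 of 6.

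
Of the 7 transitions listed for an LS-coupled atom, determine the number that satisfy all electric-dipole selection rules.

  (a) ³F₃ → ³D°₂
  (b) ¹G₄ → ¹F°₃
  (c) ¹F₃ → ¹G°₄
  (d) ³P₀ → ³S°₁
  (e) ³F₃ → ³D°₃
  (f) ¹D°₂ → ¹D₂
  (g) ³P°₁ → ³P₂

(a) allowed
(b) allowed
(c) allowed
(d) allowed
(e) allowed
(f) allowed
(g) allowed
Total allowed: 7 of 7.

7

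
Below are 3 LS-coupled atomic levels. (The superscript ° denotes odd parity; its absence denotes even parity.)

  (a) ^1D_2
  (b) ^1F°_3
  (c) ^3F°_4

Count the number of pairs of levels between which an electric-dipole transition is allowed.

1

(a)–(b): allowed.
(a)–(c): forbidden (ΔS, ΔJ).
(b)–(c): forbidden (parity, ΔS).
Allowed pairs: 1 of 3.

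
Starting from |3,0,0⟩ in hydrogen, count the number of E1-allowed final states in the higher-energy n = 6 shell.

E1 requires Δl = ±1, so l_f ∈ {-1, 1}; with 0 ≤ l_f ≤ n_f−1 = 5, the allowed l_f values are {1}.
For l_f = 1: m_f ∈ {m_i−1, m_i, m_i+1} ∩ [−1, 1] = {-1, 0, 1} → 3 states.
Total: 3.

3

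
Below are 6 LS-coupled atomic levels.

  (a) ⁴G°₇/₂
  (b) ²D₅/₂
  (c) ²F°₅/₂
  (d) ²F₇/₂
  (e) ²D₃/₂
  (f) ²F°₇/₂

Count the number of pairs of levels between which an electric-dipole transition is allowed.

5

(a)–(b): forbidden (ΔS, ΔL).
(a)–(c): forbidden (parity, ΔS).
(a)–(d): forbidden (ΔS).
(a)–(e): forbidden (ΔS, ΔL, ΔJ).
(a)–(f): forbidden (parity, ΔS).
(b)–(c): allowed.
(b)–(d): forbidden (parity).
(b)–(e): forbidden (parity).
(b)–(f): allowed.
(c)–(d): allowed.
(c)–(e): allowed.
(c)–(f): forbidden (parity).
(d)–(e): forbidden (parity, ΔJ).
(d)–(f): allowed.
(e)–(f): forbidden (ΔJ).
Allowed pairs: 5 of 15.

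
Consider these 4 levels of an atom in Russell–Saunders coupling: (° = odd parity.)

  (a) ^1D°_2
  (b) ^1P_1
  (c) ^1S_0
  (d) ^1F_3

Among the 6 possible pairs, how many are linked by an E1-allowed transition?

2

(a)–(b): allowed.
(a)–(c): forbidden (ΔL, ΔJ).
(a)–(d): allowed.
(b)–(c): forbidden (parity).
(b)–(d): forbidden (parity, ΔL, ΔJ).
(c)–(d): forbidden (parity, ΔL, ΔJ).
Allowed pairs: 2 of 6.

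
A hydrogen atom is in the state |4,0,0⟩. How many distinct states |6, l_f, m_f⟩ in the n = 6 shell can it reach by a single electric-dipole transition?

3

E1 requires Δl = ±1, so l_f ∈ {-1, 1}; with 0 ≤ l_f ≤ n_f−1 = 5, the allowed l_f values are {1}.
For l_f = 1: m_f ∈ {m_i−1, m_i, m_i+1} ∩ [−1, 1] = {-1, 0, 1} → 3 states.
Total: 3.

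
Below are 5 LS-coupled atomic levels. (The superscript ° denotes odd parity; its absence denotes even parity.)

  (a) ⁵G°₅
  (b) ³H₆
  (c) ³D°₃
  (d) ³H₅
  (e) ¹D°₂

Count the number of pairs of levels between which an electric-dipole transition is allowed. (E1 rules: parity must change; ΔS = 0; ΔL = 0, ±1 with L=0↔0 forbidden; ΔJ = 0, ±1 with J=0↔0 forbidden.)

(a)–(b): forbidden (ΔS).
(a)–(c): forbidden (parity, ΔS, ΔL, ΔJ).
(a)–(d): forbidden (ΔS).
(a)–(e): forbidden (parity, ΔS, ΔL, ΔJ).
(b)–(c): forbidden (ΔL, ΔJ).
(b)–(d): forbidden (parity).
(b)–(e): forbidden (ΔS, ΔL, ΔJ).
(c)–(d): forbidden (ΔL, ΔJ).
(c)–(e): forbidden (parity, ΔS).
(d)–(e): forbidden (ΔS, ΔL, ΔJ).
Allowed pairs: 0 of 10.

0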